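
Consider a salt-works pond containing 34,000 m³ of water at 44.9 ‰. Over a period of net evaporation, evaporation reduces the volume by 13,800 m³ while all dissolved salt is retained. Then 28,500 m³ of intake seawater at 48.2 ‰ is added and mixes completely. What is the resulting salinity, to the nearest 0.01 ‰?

After evaporation: salt = 34,000×44.9 = 1,526,600; volume = 34,000 − 13,800 = 20,200 m³
After mixing: salt = 1,526,600 + 28,500×48.2 = 2,900,300; volume = 20,200 + 28,500 = 48,700 m³
S = 2,900,300 / 48,700 = 59.5544 ‰

59.55 ‰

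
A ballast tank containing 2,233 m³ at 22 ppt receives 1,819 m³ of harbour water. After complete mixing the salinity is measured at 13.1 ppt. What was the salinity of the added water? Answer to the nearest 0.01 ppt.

2.17 ppt

Salt balance: 2,233×22 + 1,819×S = 4,052×13.1
49,126 + 1,819·S = 53,081.2
S = (53,081.2 − 49,126) / 1,819 = 2.1744 ppt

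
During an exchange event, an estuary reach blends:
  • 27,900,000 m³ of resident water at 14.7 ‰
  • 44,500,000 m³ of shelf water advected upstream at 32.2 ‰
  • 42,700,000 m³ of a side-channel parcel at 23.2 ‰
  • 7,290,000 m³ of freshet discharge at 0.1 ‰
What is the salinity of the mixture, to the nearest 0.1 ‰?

23.2 ‰

Salt balance:
salt = 27,900,000×14.7 + 44,500,000×32.2 + 42,700,000×23.2 + 7,290,000×0.1 = 410,130,000 + 1,432,900,000 + 990,640,000 + 729,000 = 2,834,399,000
volume = 27,900,000 + 44,500,000 + 42,700,000 + 7,290,000 = 122,390,000 m³
S = 2,834,399,000 / 122,390,000 = 23.159 ‰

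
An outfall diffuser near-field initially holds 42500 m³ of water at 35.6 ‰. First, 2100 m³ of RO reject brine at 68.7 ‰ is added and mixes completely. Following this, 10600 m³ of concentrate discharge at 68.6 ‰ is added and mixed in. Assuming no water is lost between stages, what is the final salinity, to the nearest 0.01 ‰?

Salt balance:
Initial salt = 42,500×35.6 = 1,513,000
After stage 1: salt = 1,513,000 + 2,100×68.7 = 1,657,270; volume = 44,600 m³; S = 37.159 ‰
After stage 2: salt = 1,657,270 + 10,600×68.6 = 2,384,430; volume = 55,200 m³
S = 2,384,430 / 55,200 = 43.1962 ‰

43.20 ‰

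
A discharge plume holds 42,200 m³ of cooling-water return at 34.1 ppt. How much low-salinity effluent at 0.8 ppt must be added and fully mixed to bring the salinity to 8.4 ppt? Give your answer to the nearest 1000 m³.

143000 m³

Salt balance: 42,200×34.1 + V×0.8 = (42,200+V)×8.4
1,439,020 + 0.8V = 354,480 + 8.4V
1,084,540 = 7.6V
V = 142,702.63 m³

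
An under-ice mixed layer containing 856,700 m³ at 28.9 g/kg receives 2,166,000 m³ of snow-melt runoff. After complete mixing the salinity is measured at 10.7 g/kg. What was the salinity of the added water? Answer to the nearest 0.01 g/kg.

Salt balance: 856,700×28.9 + 2,166,000×S = 3,022,700×10.7
24,758,630 + 2,166,000·S = 32,342,890
S = (32,342,890 − 24,758,630) / 2,166,000 = 3.5015 g/kg

3.50 g/kg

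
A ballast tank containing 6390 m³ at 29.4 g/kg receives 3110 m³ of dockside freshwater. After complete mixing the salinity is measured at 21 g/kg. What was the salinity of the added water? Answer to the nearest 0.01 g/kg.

3.74 g/kg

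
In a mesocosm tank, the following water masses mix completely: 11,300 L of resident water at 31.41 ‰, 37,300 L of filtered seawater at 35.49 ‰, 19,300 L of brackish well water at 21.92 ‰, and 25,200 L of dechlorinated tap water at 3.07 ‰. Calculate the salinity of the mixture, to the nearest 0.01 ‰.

23.41 ‰

Total salt / total volume:
salt = 11,300×31.41 + 37,300×35.49 + 19,300×21.92 + 25,200×3.07 = 354,933 + 1,323,777 + 423,056 + 77,364 = 2,179,130
volume = 11,300 + 37,300 + 19,300 + 25,200 = 93,100 L
S = 2,179,130 / 93,100 = 23.4063 ‰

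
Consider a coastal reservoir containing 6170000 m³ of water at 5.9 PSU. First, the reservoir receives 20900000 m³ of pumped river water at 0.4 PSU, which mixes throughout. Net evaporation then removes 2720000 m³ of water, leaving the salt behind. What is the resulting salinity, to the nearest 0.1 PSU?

1.8 PSU

After mixing: salt = 6,170,000×5.9 + 20,900,000×0.4 = 44,763,000; volume = 27,070,000 m³
After evaporation: salt unchanged = 44,763,000; volume = 27,070,000 − 2,720,000 = 24,350,000 m³
S = 44,763,000 / 24,350,000 = 1.8383 PSU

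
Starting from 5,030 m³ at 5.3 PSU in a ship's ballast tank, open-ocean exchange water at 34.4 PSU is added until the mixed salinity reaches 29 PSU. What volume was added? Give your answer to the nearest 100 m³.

Salt balance: 5,030×5.3 + V×34.4 = (5,030+V)×29
26,659 + 34.4V = 145,870 + 29V
119,211 = 5.4V
V = 22,076.11 m³

22100 m³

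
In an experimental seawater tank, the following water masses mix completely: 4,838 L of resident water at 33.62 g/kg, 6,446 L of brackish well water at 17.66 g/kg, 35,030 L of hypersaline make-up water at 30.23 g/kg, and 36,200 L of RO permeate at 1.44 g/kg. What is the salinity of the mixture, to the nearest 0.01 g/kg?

Mass of salt is conserved:
salt = 4,838×33.62 + 6,446×17.66 + 35,030×30.23 + 36,200×1.44 = 162,653.56 + 113,836.36 + 1,058,956.9 + 52,128 = 1,387,574.82
volume = 4,838 + 6,446 + 35,030 + 36,200 = 82,514 L
S = 1,387,574.82 / 82,514 = 16.8162 g/kg

16.82 g/kg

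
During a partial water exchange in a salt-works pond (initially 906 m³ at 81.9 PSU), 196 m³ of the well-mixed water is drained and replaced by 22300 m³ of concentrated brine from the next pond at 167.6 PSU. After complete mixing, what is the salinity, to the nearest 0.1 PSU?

165.0 PSU

Remaining after removal: 710 m³ at 81.9 PSU (salt = 58,149)
After addition: salt = 58,149 + 22,300×167.6 = 3,795,629; volume = 23,010 m³
S = 3,795,629 / 23,010 = 164.9556 PSU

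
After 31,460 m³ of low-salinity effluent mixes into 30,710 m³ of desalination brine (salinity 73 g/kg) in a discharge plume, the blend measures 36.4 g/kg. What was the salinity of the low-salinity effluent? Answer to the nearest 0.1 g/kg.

Salt balance: 30,710×73 + 31,460×S = 62,170×36.4
2,241,830 + 31,460·S = 2,262,988
S = (2,262,988 − 2,241,830) / 31,460 = 0.6725 g/kg

0.7 g/kg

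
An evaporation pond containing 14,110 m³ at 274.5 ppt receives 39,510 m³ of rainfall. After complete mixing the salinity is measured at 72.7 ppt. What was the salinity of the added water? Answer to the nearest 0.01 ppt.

0.63 ppt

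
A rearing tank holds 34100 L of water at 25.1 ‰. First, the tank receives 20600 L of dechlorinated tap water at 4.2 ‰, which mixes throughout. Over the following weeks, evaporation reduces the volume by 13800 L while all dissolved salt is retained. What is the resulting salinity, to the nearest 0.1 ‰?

After mixing: salt = 34,100×25.1 + 20,600×4.2 = 942,430; volume = 54,700 L
After evaporation: salt unchanged = 942,430; volume = 54,700 − 13,800 = 40,900 L
S = 942,430 / 40,900 = 23.0423 ‰

23.0 ‰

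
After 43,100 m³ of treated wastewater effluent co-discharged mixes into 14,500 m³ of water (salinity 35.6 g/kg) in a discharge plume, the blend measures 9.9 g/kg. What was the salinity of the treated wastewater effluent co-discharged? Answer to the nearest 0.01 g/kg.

Salt balance: 14,500×35.6 + 43,100×S = 57,600×9.9
516,200 + 43,100·S = 570,240
S = (570,240 − 516,200) / 43,100 = 1.2538 g/kg

1.25 g/kg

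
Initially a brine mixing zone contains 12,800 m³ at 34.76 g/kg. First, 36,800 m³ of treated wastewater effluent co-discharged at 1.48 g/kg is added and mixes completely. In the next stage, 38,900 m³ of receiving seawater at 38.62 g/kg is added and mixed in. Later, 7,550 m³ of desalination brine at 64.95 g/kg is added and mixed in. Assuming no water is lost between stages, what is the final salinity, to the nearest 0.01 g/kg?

25.95 g/kg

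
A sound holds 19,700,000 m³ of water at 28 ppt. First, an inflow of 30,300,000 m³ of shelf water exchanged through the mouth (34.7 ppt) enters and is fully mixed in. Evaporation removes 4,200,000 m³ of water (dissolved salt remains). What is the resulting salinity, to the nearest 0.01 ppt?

35.00 ppt

After mixing: salt = 19,700,000×28 + 30,300,000×34.7 = 1,603,010,000; volume = 50,000,000 m³
After evaporation: salt unchanged = 1,603,010,000; volume = 50,000,000 − 4,200,000 = 45,800,000 m³
S = 1,603,010,000 / 45,800,000 = 35.0002 ppt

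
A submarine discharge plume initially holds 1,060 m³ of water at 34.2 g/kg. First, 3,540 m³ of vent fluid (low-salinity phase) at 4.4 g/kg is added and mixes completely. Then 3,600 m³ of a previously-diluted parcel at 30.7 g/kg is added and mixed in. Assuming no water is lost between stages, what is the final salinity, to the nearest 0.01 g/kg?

19.80 g/kg

By conservation of dissolved salt,
Initial salt = 1,060×34.2 = 36,252
After stage 1: salt = 36,252 + 3,540×4.4 = 51,828; volume = 4,600 m³; S = 11.267 g/kg
After stage 2: salt = 51,828 + 3,600×30.7 = 162,348; volume = 8,200 m³
S = 162,348 / 8,200 = 19.7985 g/kg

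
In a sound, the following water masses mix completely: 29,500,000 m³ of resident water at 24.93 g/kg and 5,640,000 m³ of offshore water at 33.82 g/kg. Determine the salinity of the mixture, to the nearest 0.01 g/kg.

26.36 g/kg

Total salt / total volume:
salt = 29,500,000×24.93 + 5,640,000×33.82 = 735,435,000 + 190,744,800 = 926,179,800
volume = 29,500,000 + 5,640,000 = 35,140,000 m³
S = 926,179,800 / 35,140,000 = 26.3569 g/kg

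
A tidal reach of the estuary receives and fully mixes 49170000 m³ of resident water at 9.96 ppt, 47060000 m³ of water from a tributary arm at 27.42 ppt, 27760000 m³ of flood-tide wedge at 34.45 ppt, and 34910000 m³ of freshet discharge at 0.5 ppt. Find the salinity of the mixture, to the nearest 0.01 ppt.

By conservation of dissolved salt,
salt = 49,170,000×9.96 + 47,060,000×27.42 + 27,760,000×34.45 + 34,910,000×0.5 = 489,733,200 + 1,290,385,200 + 956,332,000 + 17,455,000 = 2,753,905,400
volume = 49,170,000 + 47,060,000 + 27,760,000 + 34,910,000 = 158,900,000 m³
S = 2,753,905,400 / 158,900,000 = 17.3311 ppt

17.33 ppt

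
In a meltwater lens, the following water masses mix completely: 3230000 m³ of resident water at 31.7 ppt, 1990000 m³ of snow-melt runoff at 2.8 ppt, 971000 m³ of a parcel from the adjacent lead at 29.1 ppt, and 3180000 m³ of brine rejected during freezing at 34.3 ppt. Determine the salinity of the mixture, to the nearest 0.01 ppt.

26.18 ppt

Weighted by volume,
salt = 3,230,000×31.7 + 1,990,000×2.8 + 971,000×29.1 + 3,180,000×34.3 = 102,391,000 + 5,572,000 + 28,256,100 + 109,074,000 = 245,293,100
volume = 3,230,000 + 1,990,000 + 971,000 + 3,180,000 = 9,371,000 m³
S = 245,293,100 / 9,371,000 = 26.1758 ppt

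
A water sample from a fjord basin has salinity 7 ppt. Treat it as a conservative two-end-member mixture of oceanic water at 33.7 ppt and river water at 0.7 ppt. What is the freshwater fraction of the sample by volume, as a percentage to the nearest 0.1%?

80.9%

Let f be the freshwater fraction. Salt balance per unit volume:
f×0.7 + (1−f)×33.7 = 7
f = (33.7 − 7) / (33.7 − 0.7) = 26.7/33 = 0.8091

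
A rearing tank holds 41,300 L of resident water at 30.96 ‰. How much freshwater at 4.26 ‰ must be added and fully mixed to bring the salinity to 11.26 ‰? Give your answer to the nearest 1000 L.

Salt balance: 41,300×30.96 + V×4.26 = (41,300+V)×11.26
1,278,648 + 4.26V = 465,038 + 11.26V
813,610 = 7V
V = 116,230 L

116000 L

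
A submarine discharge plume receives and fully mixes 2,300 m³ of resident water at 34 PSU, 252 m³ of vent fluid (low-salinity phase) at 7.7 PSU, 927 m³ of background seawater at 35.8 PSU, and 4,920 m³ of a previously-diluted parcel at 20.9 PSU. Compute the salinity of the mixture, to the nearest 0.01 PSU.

25.74 PSU

Salt balance:
salt = 2,300×34 + 252×7.7 + 927×35.8 + 4,920×20.9 = 78,200 + 1,940.4 + 33,186.6 + 102,828 = 216,155
volume = 2,300 + 252 + 927 + 4,920 = 8,399 m³
S = 216,155 / 8,399 = 25.7358 PSU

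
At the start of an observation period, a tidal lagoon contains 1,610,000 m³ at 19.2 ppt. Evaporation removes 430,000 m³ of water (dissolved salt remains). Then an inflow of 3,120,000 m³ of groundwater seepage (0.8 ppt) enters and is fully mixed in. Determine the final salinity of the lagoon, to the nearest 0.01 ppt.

After evaporation: salt = 1,610,000×19.2 = 30,912,000; volume = 1,610,000 − 430,000 = 1,180,000 m³
After mixing: salt = 30,912,000 + 3,120,000×0.8 = 33,408,000; volume = 1,180,000 + 3,120,000 = 4,300,000 m³
S = 33,408,000 / 4,300,000 = 7.7693 ppt

7.77 ppt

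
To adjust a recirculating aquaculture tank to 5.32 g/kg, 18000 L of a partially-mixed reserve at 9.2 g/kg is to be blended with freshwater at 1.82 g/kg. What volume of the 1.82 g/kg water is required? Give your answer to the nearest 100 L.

20000 L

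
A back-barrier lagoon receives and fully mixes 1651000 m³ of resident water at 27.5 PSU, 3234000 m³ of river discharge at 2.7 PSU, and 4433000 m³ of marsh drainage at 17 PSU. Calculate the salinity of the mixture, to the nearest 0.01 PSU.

Weighted by volume,
salt = 1,651,000×27.5 + 3,234,000×2.7 + 4,433,000×17 = 45,402,500 + 8,731,800 + 75,361,000 = 129,495,300
volume = 1,651,000 + 3,234,000 + 4,433,000 = 9,318,000 m³
S = 129,495,300 / 9,318,000 = 13.8973 PSU

13.90 PSU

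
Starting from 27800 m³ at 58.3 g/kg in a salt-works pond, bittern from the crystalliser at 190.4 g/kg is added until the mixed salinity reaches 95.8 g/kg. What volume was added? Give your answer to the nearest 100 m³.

Salt balance: 27,800×58.3 + V×190.4 = (27,800+V)×95.8
1,620,740 + 190.4V = 2,663,240 + 95.8V
1,042,500 = 94.6V
V = 11,020.08 m³

11000 m³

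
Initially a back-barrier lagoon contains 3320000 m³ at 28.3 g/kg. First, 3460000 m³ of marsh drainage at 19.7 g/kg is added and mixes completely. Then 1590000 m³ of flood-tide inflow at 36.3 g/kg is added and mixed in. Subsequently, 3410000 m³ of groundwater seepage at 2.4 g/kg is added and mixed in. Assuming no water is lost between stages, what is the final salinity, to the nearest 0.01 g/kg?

19.36 g/kg

Salt balance:
Initial salt = 3,320,000×28.3 = 93,956,000
After stage 1: salt = 93,956,000 + 3,460,000×19.7 = 162,118,000; volume = 6,780,000 m³; S = 23.911 g/kg
After stage 2: salt = 162,118,000 + 1,590,000×36.3 = 219,835,000; volume = 8,370,000 m³; S = 26.265 g/kg
After stage 3: salt = 219,835,000 + 3,410,000×2.4 = 228,019,000; volume = 11,780,000 m³
S = 228,019,000 / 11,780,000 = 19.3565 g/kg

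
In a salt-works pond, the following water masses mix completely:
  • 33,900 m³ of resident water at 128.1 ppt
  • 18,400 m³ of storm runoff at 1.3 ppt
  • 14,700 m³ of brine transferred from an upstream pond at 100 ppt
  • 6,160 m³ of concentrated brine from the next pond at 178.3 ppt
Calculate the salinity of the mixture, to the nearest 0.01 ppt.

94.79 ppt

Mass of salt is conserved:
salt = 33,900×128.1 + 18,400×1.3 + 14,700×100 + 6,160×178.3 = 4,342,590 + 23,920 + 1,470,000 + 1,098,328 = 6,934,838
volume = 33,900 + 18,400 + 14,700 + 6,160 = 73,160 m³
S = 6,934,838 / 73,160 = 94.79 ppt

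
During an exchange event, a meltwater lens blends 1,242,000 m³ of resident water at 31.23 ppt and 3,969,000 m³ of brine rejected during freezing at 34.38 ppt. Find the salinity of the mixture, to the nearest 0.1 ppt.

33.6 ppt

Total salt / total volume:
salt = 1,242,000×31.23 + 3,969,000×34.38 = 38,787,660 + 136,454,220 = 175,241,880
volume = 1,242,000 + 3,969,000 = 5,211,000 m³
S = 175,241,880 / 5,211,000 = 33.629 ppt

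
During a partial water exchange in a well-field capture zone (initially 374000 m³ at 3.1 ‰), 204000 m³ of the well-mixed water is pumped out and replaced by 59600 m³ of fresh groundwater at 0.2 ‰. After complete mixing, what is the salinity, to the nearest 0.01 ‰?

2.35 ‰

Remaining after removal: 170,000 m³ at 3.1 ‰ (salt = 527,000)
After addition: salt = 527,000 + 59,600×0.2 = 538,920; volume = 229,600 m³
S = 538,920 / 229,600 = 2.3472 ‰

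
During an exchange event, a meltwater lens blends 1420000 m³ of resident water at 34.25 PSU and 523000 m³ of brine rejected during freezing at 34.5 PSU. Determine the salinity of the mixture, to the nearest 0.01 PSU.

Salt balance:
salt = 1,420,000×34.25 + 523,000×34.5 = 48,635,000 + 18,043,500 = 66,678,500
volume = 1,420,000 + 523,000 = 1,943,000 m³
S = 66,678,500 / 1,943,000 = 34.3173 PSU

34.32 PSU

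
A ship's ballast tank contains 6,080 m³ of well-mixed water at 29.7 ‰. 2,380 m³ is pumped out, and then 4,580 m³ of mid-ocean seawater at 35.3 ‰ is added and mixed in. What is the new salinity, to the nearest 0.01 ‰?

Remaining after removal: 3,700 m³ at 29.7 ‰ (salt = 109,890)
After addition: salt = 109,890 + 4,580×35.3 = 271,564; volume = 8,280 m³
S = 271,564 / 8,280 = 32.7976 ‰

32.80 ‰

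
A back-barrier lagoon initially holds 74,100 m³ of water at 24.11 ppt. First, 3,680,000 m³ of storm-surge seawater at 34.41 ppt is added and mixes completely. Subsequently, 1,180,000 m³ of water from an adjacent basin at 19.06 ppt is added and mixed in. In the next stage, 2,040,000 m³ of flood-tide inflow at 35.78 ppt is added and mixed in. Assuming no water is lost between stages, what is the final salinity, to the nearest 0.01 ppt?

32.10 ppt

By conservation of dissolved salt,
Initial salt = 74,100×24.11 = 1,786,551
After stage 1: salt = 1,786,551 + 3,680,000×34.41 = 128,415,351; volume = 3,754,100 m³; S = 34.207 ppt
After stage 2: salt = 128,415,351 + 1,180,000×19.06 = 150,906,151; volume = 4,934,100 m³; S = 30.584 ppt
After stage 3: salt = 150,906,151 + 2,040,000×35.78 = 223,897,351; volume = 6,974,100 m³
S = 223,897,351 / 6,974,100 = 32.1041 ppt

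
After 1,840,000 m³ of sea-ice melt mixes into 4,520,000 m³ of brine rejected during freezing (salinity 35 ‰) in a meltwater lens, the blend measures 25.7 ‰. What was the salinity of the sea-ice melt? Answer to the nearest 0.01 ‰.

Salt balance: 4,520,000×35 + 1,840,000×S = 6,360,000×25.7
158,200,000 + 1,840,000·S = 163,452,000
S = (163,452,000 − 158,200,000) / 1,840,000 = 2.8543 ‰

2.85 ‰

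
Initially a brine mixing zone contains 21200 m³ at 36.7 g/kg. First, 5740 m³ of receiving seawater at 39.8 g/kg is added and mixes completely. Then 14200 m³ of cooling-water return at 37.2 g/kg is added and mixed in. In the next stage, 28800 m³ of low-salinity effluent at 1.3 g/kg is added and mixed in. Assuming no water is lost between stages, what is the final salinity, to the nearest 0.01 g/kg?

22.48 g/kg

Mass of salt is conserved:
Initial salt = 21,200×36.7 = 778,040
After stage 1: salt = 778,040 + 5,740×39.8 = 1,006,492; volume = 26,940 m³; S = 37.361 g/kg
After stage 2: salt = 1,006,492 + 14,200×37.2 = 1,534,732; volume = 41,140 m³; S = 37.305 g/kg
After stage 3: salt = 1,534,732 + 28,800×1.3 = 1,572,172; volume = 69,940 m³
S = 1,572,172 / 69,940 = 22.4789 g/kg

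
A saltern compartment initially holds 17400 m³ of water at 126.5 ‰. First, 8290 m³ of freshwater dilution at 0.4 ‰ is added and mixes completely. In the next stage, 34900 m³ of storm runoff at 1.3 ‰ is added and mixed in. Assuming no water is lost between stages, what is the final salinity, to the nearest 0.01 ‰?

Conserving salt mass:
Initial salt = 17,400×126.5 = 2,201,100
After stage 1: salt = 2,201,100 + 8,290×0.4 = 2,204,416; volume = 25,690 m³; S = 85.808 ‰
After stage 2: salt = 2,204,416 + 34,900×1.3 = 2,249,786; volume = 60,590 m³
S = 2,249,786 / 60,590 = 37.1313 ‰

37.13 ‰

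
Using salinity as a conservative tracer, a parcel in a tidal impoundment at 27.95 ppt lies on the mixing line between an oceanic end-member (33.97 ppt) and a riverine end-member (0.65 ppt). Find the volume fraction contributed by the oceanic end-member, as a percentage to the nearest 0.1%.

Let g be the oceanic fraction. Salt balance per unit volume:
g×33.97 + (1−g)×0.65 = 27.95
g = (27.95 − 0.65) / (33.97 − 0.65) = 27.3/33.32 = 0.8193

81.9%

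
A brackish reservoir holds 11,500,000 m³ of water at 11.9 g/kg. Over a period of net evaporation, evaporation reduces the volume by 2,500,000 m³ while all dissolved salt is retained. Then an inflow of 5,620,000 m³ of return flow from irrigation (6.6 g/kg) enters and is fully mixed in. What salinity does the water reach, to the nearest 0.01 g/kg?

After evaporation: salt = 11,500,000×11.9 = 136,850,000; volume = 11,500,000 − 2,500,000 = 9,000,000 m³
After mixing: salt = 136,850,000 + 5,620,000×6.6 = 173,942,000; volume = 9,000,000 + 5,620,000 = 14,620,000 m³
S = 173,942,000 / 14,620,000 = 11.8975 g/kg

11.90 g/kg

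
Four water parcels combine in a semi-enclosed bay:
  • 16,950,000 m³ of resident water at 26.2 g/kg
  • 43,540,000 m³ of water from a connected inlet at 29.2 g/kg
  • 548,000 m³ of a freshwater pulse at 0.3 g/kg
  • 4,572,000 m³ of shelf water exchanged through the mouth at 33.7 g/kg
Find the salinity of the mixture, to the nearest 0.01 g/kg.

Weighted by volume,
salt = 16,950,000×26.2 + 43,540,000×29.2 + 548,000×0.3 + 4,572,000×33.7 = 444,090,000 + 1,271,368,000 + 164,400 + 154,076,400 = 1,869,698,800
volume = 16,950,000 + 43,540,000 + 548,000 + 4,572,000 = 65,610,000 m³
S = 1,869,698,800 / 65,610,000 = 28.4972 g/kg

28.50 g/kg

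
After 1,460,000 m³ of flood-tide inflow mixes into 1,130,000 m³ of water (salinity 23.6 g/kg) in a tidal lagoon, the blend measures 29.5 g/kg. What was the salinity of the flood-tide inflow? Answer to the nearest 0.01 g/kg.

34.07 g/kg

Salt balance: 1,130,000×23.6 + 1,460,000×S = 2,590,000×29.5
26,668,000 + 1,460,000·S = 76,405,000
S = (76,405,000 − 26,668,000) / 1,460,000 = 34.0664 g/kg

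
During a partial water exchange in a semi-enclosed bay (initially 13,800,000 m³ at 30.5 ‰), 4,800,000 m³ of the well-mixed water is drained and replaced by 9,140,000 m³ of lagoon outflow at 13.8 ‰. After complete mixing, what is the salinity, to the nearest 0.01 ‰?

22.09 ‰

Remaining after removal: 9,000,000 m³ at 30.5 ‰ (salt = 274,500,000)
After addition: salt = 274,500,000 + 9,140,000×13.8 = 400,632,000; volume = 18,140,000 m³
S = 400,632,000 / 18,140,000 = 22.0856 ‰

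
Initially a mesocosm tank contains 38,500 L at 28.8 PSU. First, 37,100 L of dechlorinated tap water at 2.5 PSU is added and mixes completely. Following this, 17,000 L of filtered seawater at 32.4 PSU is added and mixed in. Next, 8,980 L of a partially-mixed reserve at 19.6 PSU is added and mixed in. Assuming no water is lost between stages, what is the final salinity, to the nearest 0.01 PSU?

Total salt / total volume:
Initial salt = 38,500×28.8 = 1,108,800
After stage 1: salt = 1,108,800 + 37,100×2.5 = 1,201,550; volume = 75,600 L; S = 15.894 PSU
After stage 2: salt = 1,201,550 + 17,000×32.4 = 1,752,350; volume = 92,600 L; S = 18.924 PSU
After stage 3: salt = 1,752,350 + 8,980×19.6 = 1,928,358; volume = 101,580 L
S = 1,928,358 / 101,580 = 18.9836 PSU

18.98 PSU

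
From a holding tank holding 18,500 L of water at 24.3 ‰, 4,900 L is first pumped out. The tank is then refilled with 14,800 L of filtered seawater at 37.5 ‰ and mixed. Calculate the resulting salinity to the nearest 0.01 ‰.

Remaining after removal: 13,600 L at 24.3 ‰ (salt = 330,480)
After addition: salt = 330,480 + 14,800×37.5 = 885,480; volume = 28,400 L
S = 885,480 / 28,400 = 31.1789 ‰

31.18 ‰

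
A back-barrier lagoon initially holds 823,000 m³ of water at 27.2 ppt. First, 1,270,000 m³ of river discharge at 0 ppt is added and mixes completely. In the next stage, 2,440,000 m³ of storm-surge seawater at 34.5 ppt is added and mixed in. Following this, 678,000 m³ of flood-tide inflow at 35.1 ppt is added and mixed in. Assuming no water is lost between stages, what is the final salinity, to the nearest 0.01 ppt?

25.02 ppt

Salt balance:
Initial salt = 823,000×27.2 = 22,385,600
After stage 1: salt = 22,385,600 + 1,270,000×0 = 22,385,600; volume = 2,093,000 m³; S = 10.695 ppt
After stage 2: salt = 22,385,600 + 2,440,000×34.5 = 106,565,600; volume = 4,533,000 m³; S = 23.509 ppt
After stage 3: salt = 106,565,600 + 678,000×35.1 = 130,363,400; volume = 5,211,000 m³
S = 130,363,400 / 5,211,000 = 25.017 ppt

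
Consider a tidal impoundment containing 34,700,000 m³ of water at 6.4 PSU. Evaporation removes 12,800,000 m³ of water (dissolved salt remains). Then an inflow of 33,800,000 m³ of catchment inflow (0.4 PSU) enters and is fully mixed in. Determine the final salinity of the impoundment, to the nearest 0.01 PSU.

After evaporation: salt = 34,700,000×6.4 = 222,080,000; volume = 34,700,000 − 12,800,000 = 21,900,000 m³
After mixing: salt = 222,080,000 + 33,800,000×0.4 = 235,600,000; volume = 21,900,000 + 33,800,000 = 55,700,000 m³
S = 235,600,000 / 55,700,000 = 4.2298 PSU

4.23 PSU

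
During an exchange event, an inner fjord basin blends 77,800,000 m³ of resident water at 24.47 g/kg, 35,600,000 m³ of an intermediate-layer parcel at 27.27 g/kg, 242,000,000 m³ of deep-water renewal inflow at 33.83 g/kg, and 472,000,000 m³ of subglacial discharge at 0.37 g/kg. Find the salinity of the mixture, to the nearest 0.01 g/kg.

By conservation of dissolved salt,
salt = 77,800,000×24.47 + 35,600,000×27.27 + 242,000,000×33.83 + 472,000,000×0.37 = 1,903,766,000 + 970,812,000 + 8,186,860,000 + 174,640,000 = 11,236,078,000
volume = 77,800,000 + 35,600,000 + 242,000,000 + 472,000,000 = 827,400,000 m³
S = 11,236,078,000 / 827,400,000 = 13.58 g/kg

13.58 g/kg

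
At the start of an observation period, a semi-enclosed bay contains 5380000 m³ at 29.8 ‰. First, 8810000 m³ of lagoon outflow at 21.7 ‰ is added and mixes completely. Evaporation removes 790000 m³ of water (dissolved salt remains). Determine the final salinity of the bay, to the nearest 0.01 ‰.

26.23 ‰

After mixing: salt = 5,380,000×29.8 + 8,810,000×21.7 = 351,501,000; volume = 14,190,000 m³
After evaporation: salt unchanged = 351,501,000; volume = 14,190,000 − 790,000 = 13,400,000 m³
S = 351,501,000 / 13,400,000 = 26.2314 ‰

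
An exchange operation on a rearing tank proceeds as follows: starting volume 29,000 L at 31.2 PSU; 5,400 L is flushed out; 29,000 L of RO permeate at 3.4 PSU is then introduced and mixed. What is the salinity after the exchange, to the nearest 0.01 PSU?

15.87 PSU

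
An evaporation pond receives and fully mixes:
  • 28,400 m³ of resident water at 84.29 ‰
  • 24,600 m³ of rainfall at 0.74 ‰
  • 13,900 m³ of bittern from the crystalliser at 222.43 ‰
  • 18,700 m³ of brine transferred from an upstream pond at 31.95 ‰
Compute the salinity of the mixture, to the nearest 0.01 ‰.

Total salt / total volume:
salt = 28,400×84.29 + 24,600×0.74 + 13,900×222.43 + 18,700×31.95 = 2,393,836 + 18,204 + 3,091,777 + 597,465 = 6,101,282
volume = 28,400 + 24,600 + 13,900 + 18,700 = 85,600 m³
S = 6,101,282 / 85,600 = 71.2767 ‰

71.28 ‰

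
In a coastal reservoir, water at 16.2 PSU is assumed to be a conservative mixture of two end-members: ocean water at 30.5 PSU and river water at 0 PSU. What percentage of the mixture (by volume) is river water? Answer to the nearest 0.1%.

46.9%

Let f be the freshwater fraction. Salt balance per unit volume:
f×0 + (1−f)×30.5 = 16.2
f = (30.5 − 16.2) / (30.5 − 0) = 14.3/30.5 = 0.4689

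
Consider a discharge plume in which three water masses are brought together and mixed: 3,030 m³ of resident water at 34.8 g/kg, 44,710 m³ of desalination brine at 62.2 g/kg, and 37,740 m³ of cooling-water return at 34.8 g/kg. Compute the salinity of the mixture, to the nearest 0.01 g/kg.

49.13 g/kg

Total salt / total volume:
salt = 3,030×34.8 + 44,710×62.2 + 37,740×34.8 = 105,444 + 2,780,962 + 1,313,352 = 4,199,758
volume = 3,030 + 44,710 + 37,740 = 85,480 m³
S = 4,199,758 / 85,480 = 49.1315 g/kg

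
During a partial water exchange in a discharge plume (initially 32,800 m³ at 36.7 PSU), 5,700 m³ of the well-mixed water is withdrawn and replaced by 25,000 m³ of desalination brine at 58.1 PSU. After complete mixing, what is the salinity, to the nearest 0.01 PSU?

Remaining after removal: 27,100 m³ at 36.7 PSU (salt = 994,570)
After addition: salt = 994,570 + 25,000×58.1 = 2,447,070; volume = 52,100 m³
S = 2,447,070 / 52,100 = 46.9687 PSU

46.97 PSU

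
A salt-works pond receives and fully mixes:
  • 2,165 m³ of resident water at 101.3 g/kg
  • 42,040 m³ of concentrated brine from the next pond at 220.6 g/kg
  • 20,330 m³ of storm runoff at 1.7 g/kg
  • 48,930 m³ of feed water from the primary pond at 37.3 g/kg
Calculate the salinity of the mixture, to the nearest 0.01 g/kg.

Salt balance:
salt = 2,165×101.3 + 42,040×220.6 + 20,330×1.7 + 48,930×37.3 = 219,314.5 + 9,274,024 + 34,561 + 1,825,089 = 11,352,988.5
volume = 2,165 + 42,040 + 20,330 + 48,930 = 113,465 m³
S = 11,352,988.5 / 113,465 = 100.0572 g/kg

100.06 g/kg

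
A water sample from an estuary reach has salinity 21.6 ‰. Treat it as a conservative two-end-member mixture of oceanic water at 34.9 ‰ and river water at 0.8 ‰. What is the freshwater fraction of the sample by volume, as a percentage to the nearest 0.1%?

39.0%

Let f be the freshwater fraction. Salt balance per unit volume:
f×0.8 + (1−f)×34.9 = 21.6
f = (34.9 − 21.6) / (34.9 − 0.8) = 13.3/34.1 = 0.39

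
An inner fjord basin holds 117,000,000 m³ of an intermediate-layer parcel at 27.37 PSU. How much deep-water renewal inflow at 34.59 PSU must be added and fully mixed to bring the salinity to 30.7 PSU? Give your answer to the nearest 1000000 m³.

Salt balance: 117,000,000×27.37 + V×34.59 = (117,000,000+V)×30.7
3,202,290,000 + 34.59V = 3,591,900,000 + 30.7V
389,610,000 = 3.89V
V = 100,156,812.34 m³

100000000 m³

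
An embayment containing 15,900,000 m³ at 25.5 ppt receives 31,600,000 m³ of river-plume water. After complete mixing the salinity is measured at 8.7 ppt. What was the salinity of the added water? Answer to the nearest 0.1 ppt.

0.2 ppt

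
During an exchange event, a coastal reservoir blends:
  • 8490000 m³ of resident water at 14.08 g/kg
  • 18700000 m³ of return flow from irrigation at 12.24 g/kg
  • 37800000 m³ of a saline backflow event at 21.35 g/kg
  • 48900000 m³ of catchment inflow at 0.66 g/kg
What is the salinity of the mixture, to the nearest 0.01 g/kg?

Mass of salt is conserved:
salt = 8,490,000×14.08 + 18,700,000×12.24 + 37,800,000×21.35 + 48,900,000×0.66 = 119,539,200 + 228,888,000 + 807,030,000 + 32,274,000 = 1,187,731,200
volume = 8,490,000 + 18,700,000 + 37,800,000 + 48,900,000 = 113,890,000 m³
S = 1,187,731,200 / 113,890,000 = 10.4288 g/kg

10.43 g/kg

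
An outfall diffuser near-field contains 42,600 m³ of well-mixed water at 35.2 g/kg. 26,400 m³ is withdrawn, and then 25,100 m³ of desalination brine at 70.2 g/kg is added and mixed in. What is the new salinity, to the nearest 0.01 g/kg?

Remaining after removal: 16,200 m³ at 35.2 g/kg (salt = 570,240)
After addition: salt = 570,240 + 25,100×70.2 = 2,332,260; volume = 41,300 m³
S = 2,332,260 / 41,300 = 56.4712 g/kg

56.47 g/kg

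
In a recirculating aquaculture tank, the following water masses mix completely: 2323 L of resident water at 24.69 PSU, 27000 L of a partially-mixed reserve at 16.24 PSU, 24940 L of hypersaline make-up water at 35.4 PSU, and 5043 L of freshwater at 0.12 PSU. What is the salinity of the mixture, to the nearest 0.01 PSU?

23.26 PSU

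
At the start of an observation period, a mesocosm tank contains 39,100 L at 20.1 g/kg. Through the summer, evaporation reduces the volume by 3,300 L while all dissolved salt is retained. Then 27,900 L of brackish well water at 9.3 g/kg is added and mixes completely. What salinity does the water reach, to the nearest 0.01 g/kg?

16.41 g/kg

After evaporation: salt = 39,100×20.1 = 785,910; volume = 39,100 − 3,300 = 35,800 L
After mixing: salt = 785,910 + 27,900×9.3 = 1,045,380; volume = 35,800 + 27,900 = 63,700 L
S = 1,045,380 / 63,700 = 16.411 g/kg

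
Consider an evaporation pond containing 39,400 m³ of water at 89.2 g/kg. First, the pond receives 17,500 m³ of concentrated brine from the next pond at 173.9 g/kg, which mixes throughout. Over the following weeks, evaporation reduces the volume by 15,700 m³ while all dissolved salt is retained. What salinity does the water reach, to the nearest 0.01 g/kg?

159.17 g/kg

After mixing: salt = 39,400×89.2 + 17,500×173.9 = 6,557,730; volume = 56,900 m³
After evaporation: salt unchanged = 6,557,730; volume = 56,900 − 15,700 = 41,200 m³
S = 6,557,730 / 41,200 = 159.1682 g/kg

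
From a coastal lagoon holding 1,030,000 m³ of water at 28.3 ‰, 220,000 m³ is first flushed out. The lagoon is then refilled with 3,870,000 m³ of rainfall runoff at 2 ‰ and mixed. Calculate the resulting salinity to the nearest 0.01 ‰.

6.55 ‰

Remaining after removal: 810,000 m³ at 28.3 ‰ (salt = 22,923,000)
After addition: salt = 22,923,000 + 3,870,000×2 = 30,663,000; volume = 4,680,000 m³
S = 30,663,000 / 4,680,000 = 6.5519 ‰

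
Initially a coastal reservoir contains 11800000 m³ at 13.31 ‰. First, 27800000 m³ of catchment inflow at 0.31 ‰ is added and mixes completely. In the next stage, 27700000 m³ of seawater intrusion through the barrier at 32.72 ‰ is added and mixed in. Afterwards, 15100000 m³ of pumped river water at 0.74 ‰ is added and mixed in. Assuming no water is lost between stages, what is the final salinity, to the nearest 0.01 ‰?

13.15 ‰

Conserving salt mass:
Initial salt = 11,800,000×13.31 = 157,058,000
After stage 1: salt = 157,058,000 + 27,800,000×0.31 = 165,676,000; volume = 39,600,000 m³; S = 4.184 ‰
After stage 2: salt = 165,676,000 + 27,700,000×32.72 = 1,072,020,000; volume = 67,300,000 m³; S = 15.929 ‰
After stage 3: salt = 1,072,020,000 + 15,100,000×0.74 = 1,083,194,000; volume = 82,400,000 m³
S = 1,083,194,000 / 82,400,000 = 13.1456 ‰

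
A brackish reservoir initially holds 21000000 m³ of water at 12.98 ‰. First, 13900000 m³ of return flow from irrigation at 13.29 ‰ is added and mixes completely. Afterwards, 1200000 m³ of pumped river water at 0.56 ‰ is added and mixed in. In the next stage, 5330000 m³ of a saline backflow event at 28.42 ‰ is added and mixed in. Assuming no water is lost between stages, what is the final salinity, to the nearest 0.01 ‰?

14.71 ‰

Total salt / total volume:
Initial salt = 21,000,000×12.98 = 272,580,000
After stage 1: salt = 272,580,000 + 13,900,000×13.29 = 457,311,000; volume = 34,900,000 m³; S = 13.103 ‰
After stage 2: salt = 457,311,000 + 1,200,000×0.56 = 457,983,000; volume = 36,100,000 m³; S = 12.687 ‰
After stage 3: salt = 457,983,000 + 5,330,000×28.42 = 609,461,600; volume = 41,430,000 m³
S = 609,461,600 / 41,430,000 = 14.7106 ‰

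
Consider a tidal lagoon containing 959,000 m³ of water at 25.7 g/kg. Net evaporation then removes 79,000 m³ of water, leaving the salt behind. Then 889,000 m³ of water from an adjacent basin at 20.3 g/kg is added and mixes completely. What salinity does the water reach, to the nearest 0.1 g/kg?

24.1 g/kg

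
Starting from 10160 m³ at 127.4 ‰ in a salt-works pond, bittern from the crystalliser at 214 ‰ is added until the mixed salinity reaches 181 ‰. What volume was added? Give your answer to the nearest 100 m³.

16500 m³

Salt balance: 10,160×127.4 + V×214 = (10,160+V)×181
1,294,384 + 214V = 1,838,960 + 181V
544,576 = 33V
V = 16,502.3 m³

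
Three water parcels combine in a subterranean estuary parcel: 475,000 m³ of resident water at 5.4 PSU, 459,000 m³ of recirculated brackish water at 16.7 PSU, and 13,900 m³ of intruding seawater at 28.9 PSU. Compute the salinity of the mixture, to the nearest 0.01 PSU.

Mass of salt is conserved:
salt = 475,000×5.4 + 459,000×16.7 + 13,900×28.9 = 2,565,000 + 7,665,300 + 401,710 = 10,632,010
volume = 475,000 + 459,000 + 13,900 = 947,900 m³
S = 10,632,010 / 947,900 = 11.2164 PSU

11.22 PSU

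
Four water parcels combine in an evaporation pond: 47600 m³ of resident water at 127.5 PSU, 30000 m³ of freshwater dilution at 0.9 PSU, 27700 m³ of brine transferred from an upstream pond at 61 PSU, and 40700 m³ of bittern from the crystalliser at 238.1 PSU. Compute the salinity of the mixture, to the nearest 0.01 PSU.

119.70 PSU

Salt balance:
salt = 47,600×127.5 + 30,000×0.9 + 27,700×61 + 40,700×238.1 = 6,069,000 + 27,000 + 1,689,700 + 9,690,670 = 17,476,370
volume = 47,600 + 30,000 + 27,700 + 40,700 = 146,000 m³
S = 17,476,370 / 146,000 = 119.7012 PSU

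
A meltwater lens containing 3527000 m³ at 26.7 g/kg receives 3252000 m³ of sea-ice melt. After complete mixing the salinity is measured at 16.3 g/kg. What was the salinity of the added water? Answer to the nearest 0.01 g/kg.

Salt balance: 3,527,000×26.7 + 3,252,000×S = 6,779,000×16.3
94,170,900 + 3,252,000·S = 110,497,700
S = (110,497,700 − 94,170,900) / 3,252,000 = 5.0205 g/kg

5.02 g/kg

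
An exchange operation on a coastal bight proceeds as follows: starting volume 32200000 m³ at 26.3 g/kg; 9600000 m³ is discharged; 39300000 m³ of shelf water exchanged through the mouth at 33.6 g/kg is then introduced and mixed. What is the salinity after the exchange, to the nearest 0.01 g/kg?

30.93 g/kg

Remaining after removal: 22,600,000 m³ at 26.3 g/kg (salt = 594,380,000)
After addition: salt = 594,380,000 + 39,300,000×33.6 = 1,914,860,000; volume = 61,900,000 m³
S = 1,914,860,000 / 61,900,000 = 30.9347 g/kg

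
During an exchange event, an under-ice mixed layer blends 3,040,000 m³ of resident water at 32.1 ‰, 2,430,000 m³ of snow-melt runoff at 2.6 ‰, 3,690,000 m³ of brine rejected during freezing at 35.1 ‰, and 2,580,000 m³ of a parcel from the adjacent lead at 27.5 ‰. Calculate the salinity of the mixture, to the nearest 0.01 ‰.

25.93 ‰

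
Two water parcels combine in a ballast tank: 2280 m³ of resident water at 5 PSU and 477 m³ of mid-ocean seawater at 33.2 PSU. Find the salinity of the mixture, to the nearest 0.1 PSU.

9.9 PSU

Weighted by volume,
salt = 2,280×5 + 477×33.2 = 11,400 + 15,836.4 = 27,236.4
volume = 2,280 + 477 = 2,757 m³
S = 27,236.4 / 2,757 = 9.879 PSU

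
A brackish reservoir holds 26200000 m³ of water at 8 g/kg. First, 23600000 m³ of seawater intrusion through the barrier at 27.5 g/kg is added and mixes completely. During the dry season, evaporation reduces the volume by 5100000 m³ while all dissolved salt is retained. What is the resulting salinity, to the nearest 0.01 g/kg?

After mixing: salt = 26,200,000×8 + 23,600,000×27.5 = 858,600,000; volume = 49,800,000 m³
After evaporation: salt unchanged = 858,600,000; volume = 49,800,000 − 5,100,000 = 44,700,000 m³
S = 858,600,000 / 44,700,000 = 19.2081 g/kg

19.21 g/kg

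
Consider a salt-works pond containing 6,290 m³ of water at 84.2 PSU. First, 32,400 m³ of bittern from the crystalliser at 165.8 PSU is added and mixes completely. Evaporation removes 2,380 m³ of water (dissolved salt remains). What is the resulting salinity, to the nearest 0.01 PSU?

162.53 PSU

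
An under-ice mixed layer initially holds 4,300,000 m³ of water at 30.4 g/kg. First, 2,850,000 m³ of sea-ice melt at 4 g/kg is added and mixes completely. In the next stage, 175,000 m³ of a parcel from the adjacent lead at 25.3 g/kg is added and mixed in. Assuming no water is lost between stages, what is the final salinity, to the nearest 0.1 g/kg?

By conservation of dissolved salt,
Initial salt = 4,300,000×30.4 = 130,720,000
After stage 1: salt = 130,720,000 + 2,850,000×4 = 142,120,000; volume = 7,150,000 m³; S = 19.877 g/kg
After stage 2: salt = 142,120,000 + 175,000×25.3 = 146,547,500; volume = 7,325,000 m³
S = 146,547,500 / 7,325,000 = 20.0065 g/kg

20.0 g/kg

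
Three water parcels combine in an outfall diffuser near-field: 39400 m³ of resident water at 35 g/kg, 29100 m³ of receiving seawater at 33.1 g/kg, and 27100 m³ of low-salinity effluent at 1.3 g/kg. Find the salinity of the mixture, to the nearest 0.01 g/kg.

24.87 g/kg

By conservation of dissolved salt,
salt = 39,400×35 + 29,100×33.1 + 27,100×1.3 = 1,379,000 + 963,210 + 35,230 = 2,377,440
volume = 39,400 + 29,100 + 27,100 = 95,600 m³
S = 2,377,440 / 95,600 = 24.8686 g/kg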